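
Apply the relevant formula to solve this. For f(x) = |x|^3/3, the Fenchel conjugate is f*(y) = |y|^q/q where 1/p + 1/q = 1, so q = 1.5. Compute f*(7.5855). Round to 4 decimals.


The conjugate exponent q satisfies 1/p + 1/q = 1.
p = 3, so q = 3/(3 - 1) = 1.5
|y|^q = 7.5855^1.5 = 20.8918
f*(7.5855) = 20.8918 / 1.5 = 13.9279


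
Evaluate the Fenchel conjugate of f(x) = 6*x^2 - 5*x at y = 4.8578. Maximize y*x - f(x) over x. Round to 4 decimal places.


f*(y) = sup_x {y*x - a*x^2 - b*x} = sup_x {(y-b)*x - a*x^2}
FOC: (y - b) - 2a*x = 0 => x* = (y - b)/(2a)
x* = (4.8578 + 5)/(2*6) = 0.8215
f*(4.8578) = (y-b)^2/(4a) = (4.8578 + 5)^2/(4*6)
= 97.1762/24 = 4.049


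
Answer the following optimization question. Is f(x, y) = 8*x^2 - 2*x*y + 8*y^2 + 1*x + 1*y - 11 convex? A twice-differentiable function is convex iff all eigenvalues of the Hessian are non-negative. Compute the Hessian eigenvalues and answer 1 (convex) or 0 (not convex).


The Hessian of f(x,y) = 8*x^2 - 2*x*y + 8*y^2 + 1*x + 1*y - 11 is:
H = [[16, -2], [-2, 16]]
Trace = 16 + 16 = 32
Determinant = 16*16 - (-2)^2 = 252
Discriminant = (32)^2 - 4*252 = 16.0
Eigenvalues: lambda_1 = 14.0, lambda_2 = 18.0
The function is convex.

1


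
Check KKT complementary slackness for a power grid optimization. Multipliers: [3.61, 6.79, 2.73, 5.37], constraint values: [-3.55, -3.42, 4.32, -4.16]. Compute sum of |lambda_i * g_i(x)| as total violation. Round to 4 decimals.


KKT complementary slackness check:
lambda_1 * g_1 = 3.61 * -3.55 = -12.8155
lambda_2 * g_2 = 6.79 * -3.42 = -23.2218
lambda_3 * g_3 = 2.73 * 4.32 = 11.7936
lambda_4 * g_4 = 5.37 * -4.16 = -22.3392
Total violation = 12.8155 + 23.2218 + 11.7936 + 22.3392 = 70.1701


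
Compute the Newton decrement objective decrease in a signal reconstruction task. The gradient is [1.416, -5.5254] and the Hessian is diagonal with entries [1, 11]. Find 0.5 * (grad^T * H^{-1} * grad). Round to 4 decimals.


Step 1: H is diagonal, so H^(-1) * g = [1.416, -0.5023].
Step 2: g^T H^(-1) g = sum_i g_i^2 / H_ii
  = (1.416)^2/1 + (-5.5254)^2/11
  = 2.0051 + 2.7755 = 4.7805
Step 3: Objective decrease = 0.5 * g^T H^(-1) g = 2.3903


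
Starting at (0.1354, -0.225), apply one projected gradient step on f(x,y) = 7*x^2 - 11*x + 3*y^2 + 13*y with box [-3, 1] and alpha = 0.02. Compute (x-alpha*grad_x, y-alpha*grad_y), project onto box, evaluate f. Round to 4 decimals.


Step 1: Compute gradient at (0.1354, -0.225).
grad_x = 2*7*0.1354 - 11 = -9.1044
grad_y = 2*3*-0.225 + 13 = 11.65
Step 2: Gradient step.
x_raw = 0.1354 - 0.02*-9.1044 = 0.3175
y_raw = -0.225 - 0.02*11.65 = -0.458
Step 3: Project onto [-3, 1].
x_proj = clip(0.3175) = 0.3175
y_proj = clip(-0.458) = -0.458
Step 4: Evaluate f.
f(0.3175, -0.458) = -8.1115


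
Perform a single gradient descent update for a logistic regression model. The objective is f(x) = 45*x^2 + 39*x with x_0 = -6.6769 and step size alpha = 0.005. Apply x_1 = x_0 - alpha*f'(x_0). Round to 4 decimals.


We compute the gradient at x_0 and apply the update.
f'(x) = 90*x + 39
f'(-6.6769) = 90*-6.6769 + 39 = -561.921
x_1 = -6.6769 - 0.005*-561.921 = -3.8673


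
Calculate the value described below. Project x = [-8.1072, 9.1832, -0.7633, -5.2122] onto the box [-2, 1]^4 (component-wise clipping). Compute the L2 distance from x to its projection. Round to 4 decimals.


Project each component onto [-2, 1].
clip(-8.1072) = -2.0, clip(9.1832) = 1.0, clip(-0.7633) = -0.7633, clip(-5.2122) = -2.0
Projection = [-2.0, 1.0, -0.7633, -2.0]
Squared diffs: [37.2979, 66.9648, 0.0, 10.3182]
Distance = sqrt(114.5809) = 10.7042


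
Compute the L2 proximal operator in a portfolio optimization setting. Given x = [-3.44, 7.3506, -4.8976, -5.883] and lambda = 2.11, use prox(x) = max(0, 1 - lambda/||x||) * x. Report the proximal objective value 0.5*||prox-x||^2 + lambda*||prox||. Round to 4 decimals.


Step 1: Compute ||x||.
||x|| = 11.1562
Step 2: Compute scaling factor.
scale = max(0, 1 - 2.11/11.1562) = 0.8109
Step 3: prox(x) = [-2.7894, 5.9604, -3.9713, -4.7703]
||prox(x)|| = 9.0462
Step 4: Proximal objective.
0.5*||prox-x||^2 = 2.2261
lambda*||prox|| = 19.0875
Total = 21.3136


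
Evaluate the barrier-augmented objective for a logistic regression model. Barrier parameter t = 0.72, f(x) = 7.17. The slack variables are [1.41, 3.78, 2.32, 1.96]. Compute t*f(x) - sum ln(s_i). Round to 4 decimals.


Step 1: Compute log-barrier.
ln values: [0.3436, 1.3297, 0.8416, 0.6729]
phi = -(0.3436 + 1.3297 + 0.8416 + 0.6729) = -3.1878
Step 2: Compute augmented objective.
t*f(x) = 0.72*7.17 = 5.1624
Total = 5.1624 - 3.1878 = 1.9746


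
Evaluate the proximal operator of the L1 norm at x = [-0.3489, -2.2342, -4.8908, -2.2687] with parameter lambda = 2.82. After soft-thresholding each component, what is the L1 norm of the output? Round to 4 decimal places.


Soft-thresholding with lambda = 2.82:
prox(-0.3489) = sign(-0.3489)*max(|-0.3489| - 2.82, 0) = 0.0
prox(-2.2342) = sign(-2.2342)*max(|-2.2342| - 2.82, 0) = 0.0
prox(-4.8908) = sign(-4.8908)*max(|-4.8908| - 2.82, 0) = -2.0708
prox(-2.2687) = sign(-2.2687)*max(|-2.2687| - 2.82, 0) = 0.0
prox(x) = [0.0, 0.0, -2.0708, 0.0]
||prox(x)||_1 = 0.0 + 0.0 + 2.0708 + 0.0 = 2.0708


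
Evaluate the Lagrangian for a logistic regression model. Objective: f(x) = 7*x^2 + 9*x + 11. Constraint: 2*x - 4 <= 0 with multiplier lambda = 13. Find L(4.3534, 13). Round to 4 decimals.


Step 1: Evaluate f(x).
f(4.3534) = 7*4.3534^2 + 9*4.3534 + 11 = 182.8452
Step 2: Evaluate g(x).
g(4.3534) = 2*4.3534 - 4 = 4.7068
Step 3: Compute Lagrangian.
L = 182.8452 + 13*4.7068 = 244.0336


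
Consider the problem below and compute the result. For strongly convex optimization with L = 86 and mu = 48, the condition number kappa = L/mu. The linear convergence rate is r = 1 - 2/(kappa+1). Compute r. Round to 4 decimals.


Step 1: Compute the condition number.
kappa = L/mu = 86/48 = 1.7917
Step 2: Compute the convergence rate.
r = 1 - 2/(kappa + 1) = 1 - 2*mu/(L + mu) = (L - mu)/(L + mu) = 38/134 = 0.2836


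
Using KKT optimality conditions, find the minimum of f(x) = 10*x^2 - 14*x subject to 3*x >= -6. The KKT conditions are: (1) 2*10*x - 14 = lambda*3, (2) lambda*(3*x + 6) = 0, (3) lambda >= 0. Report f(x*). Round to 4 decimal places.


Step 1: Try lambda = 0 (constraint inactive).
Stationarity: 2*10*x - 14 = 0
x* = 14/(2*10) = 0.7
Check constraint: 3*0.7 = 2.1 >= -6 -- satisfied.
Step 2: Compute optimal value.
f(x*) = 10*0.7^2 - 14*0.7 = -4.9


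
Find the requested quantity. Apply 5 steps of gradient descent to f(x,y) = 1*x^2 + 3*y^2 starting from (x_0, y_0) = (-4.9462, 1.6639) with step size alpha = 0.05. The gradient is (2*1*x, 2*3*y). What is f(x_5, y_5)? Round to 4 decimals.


Gradient descent on f(x,y) = 1*x^2 + 3*y^2.
Starting point: (-4.9462, 1.6639), alpha = 0.05
Step 1: grad_x = 2*1*-4.9462 = -9.8924, grad_y = 2*3*1.6639 = 9.9834
  x_1 = -4.9462 - 0.05*-9.8924 = -4.4516
  y_1 = 1.6639 - 0.05*9.9834 = 1.1647
Step 2: grad_x = 2*1*-4.4516 = -8.9032, grad_y = 2*3*1.1647 = 6.9884
  x_2 = -4.4516 - 0.05*-8.9032 = -4.0064
  y_2 = 1.1647 - 0.05*6.9884 = 0.8153
Step 3: grad_x = 2*1*-4.0064 = -8.0128, grad_y = 2*3*0.8153 = 4.8919
  x_3 = -4.0064 - 0.05*-8.0128 = -3.6058
  y_3 = 0.8153 - 0.05*4.8919 = 0.5707
Step 4: grad_x = 2*1*-3.6058 = -7.2116, grad_y = 2*3*0.5707 = 3.4243
  x_4 = -3.6058 - 0.05*-7.2116 = -3.2452
  y_4 = 0.5707 - 0.05*3.4243 = 0.3995
Step 5: grad_x = 2*1*-3.2452 = -6.4904, grad_y = 2*3*0.3995 = 2.397
  x_5 = -3.2452 - 0.05*-6.4904 = -2.9207
  y_5 = 0.3995 - 0.05*2.397 = 0.2797
f(-2.9207, 0.2797) = 1*(-2.9207)^2 + 3*0.2797^2 = 8.765


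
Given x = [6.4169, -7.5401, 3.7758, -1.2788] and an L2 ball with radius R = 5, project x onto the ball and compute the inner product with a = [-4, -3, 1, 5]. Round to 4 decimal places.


Step 1: Compute ||x|| (intermediates to 6 decimals).
||x|| = sqrt(6.4169^2 + (-7.5401)^2 + 3.7758^2 + (-1.2788)^2) = 10.673411
Step 2: Project.
Since ||x|| > R, scale = R/||x|| = 5/10.673411 = 0.468454, proj(x) = scale * x
proj(x) = [3.006022, -3.53219, 1.768789, -0.599059]
Step 3: Dot product.
a^T * proj(x) = -4*3.006022 - 3*(-3.53219) + 1*1.768789 + 5*(-0.599059) = -2.654


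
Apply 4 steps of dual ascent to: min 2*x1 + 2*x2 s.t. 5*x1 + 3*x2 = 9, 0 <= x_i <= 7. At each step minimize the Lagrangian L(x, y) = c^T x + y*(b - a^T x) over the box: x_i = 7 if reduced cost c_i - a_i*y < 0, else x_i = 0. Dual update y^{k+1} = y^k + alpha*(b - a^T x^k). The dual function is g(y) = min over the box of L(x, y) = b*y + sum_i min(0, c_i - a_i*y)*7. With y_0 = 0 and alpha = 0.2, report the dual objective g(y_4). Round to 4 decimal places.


Dual ascent for LP: min 2*x1 + 2*x2, 5*x1 + 3*x2 = 9, 0 <= x_i <= 7
Step 1: y^k = 0.0, reduced costs: (2.0, 2.0)
  x^k = (0.0, 0.0), subgradient = b - a^T x = 9.0
  y^{k+1} = 0.0 + 0.2*9.0 = 1.8
Step 2: y^k = 1.8, reduced costs: (-7.0, -3.4)
  x^k = (7.0, 7.0), subgradient = b - a^T x = -47.0
  y^{k+1} = 1.8 + 0.2*-47.0 = -7.6
Step 3: y^k = -7.6, reduced costs: (40.0, 24.8)
  x^k = (0.0, 0.0), subgradient = b - a^T x = 9.0
  y^{k+1} = -7.6 + 0.2*9.0 = -5.8
Step 4: y^k = -5.8, reduced costs: (31.0, 19.4)
  x^k = (0.0, 0.0), subgradient = b - a^T x = 9.0
  y^{k+1} = -5.8 + 0.2*9.0 = -4.0
Dual objective at y_4 = -4.0: reduced costs (22.0, 14.0), box minimizer x = (0.0, 0.0)
g(y_4) = b*y + (c1 - a1*y)*x1 + (c2 - a2*y)*x2 = 9*(-4.0) + 22.0*0.0 + 14.0*0.0 = -36.0 + 0.0 + 0.0 = -36.0


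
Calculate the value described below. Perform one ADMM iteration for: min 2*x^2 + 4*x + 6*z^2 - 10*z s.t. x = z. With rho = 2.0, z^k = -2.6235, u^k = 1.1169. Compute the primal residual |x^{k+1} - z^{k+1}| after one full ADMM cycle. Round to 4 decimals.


ADMM iteration with rho = 2.0, z^k = -2.6235, u^k = 1.1169
Step 1: x-update.
Minimize 2*x^2 + 4*x + (2.0/2)*(x + 2.6235 + 1.1169)^2
FOC: (2*2 + 2.0)*x = -4 + 2.0*(-2.6235 - 1.1169)
x^{k+1} = -1.9135
Step 2: z-update.
Minimize 6*z^2 - 10*z + (2.0/2)*(-1.9135 - z + 1.1169)^2
FOC: (2*6 + 2.0)*z = 10 + 2.0*(-1.9135 + 1.1169)
z^{k+1} = 0.6005
Step 3: u-update.
u^{k+1} = 1.1169 - 1.9135 - 0.6005 = -1.3971
Step 4: Primal residual = |-1.9135 - 0.6005| = 2.514


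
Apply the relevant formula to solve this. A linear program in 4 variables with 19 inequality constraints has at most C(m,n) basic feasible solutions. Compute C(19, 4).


Each vertex corresponds to some choice of n active constraints out of m, so the number of vertices is at most C(m, n) = m! / (n!(m-n)!).
m = 19, n = 4
Numerator: 19 * 18 * 17 * 16
Denominator: 4! = 24
C(19, 4) = 3876


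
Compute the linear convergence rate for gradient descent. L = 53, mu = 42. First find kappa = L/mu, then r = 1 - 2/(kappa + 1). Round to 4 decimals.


Step 1: Compute the condition number.
kappa = L/mu = 53/42 = 1.2619
Step 2: Compute the convergence rate.
r = 1 - 2/(kappa + 1) = 1 - 2*mu/(L + mu) = (L - mu)/(L + mu) = 11/95 = 0.1158


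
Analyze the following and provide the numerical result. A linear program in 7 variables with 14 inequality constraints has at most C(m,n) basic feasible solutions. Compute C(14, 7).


Each vertex corresponds to some choice of n active constraints out of m, so the number of vertices is at most C(m, n) = m! / (n!(m-n)!).
m = 14, n = 7
Numerator: 14 * 13 * 12 * 11 * 10 * 9 * 8
Denominator: 7! = 5040
C(14, 7) = 3432


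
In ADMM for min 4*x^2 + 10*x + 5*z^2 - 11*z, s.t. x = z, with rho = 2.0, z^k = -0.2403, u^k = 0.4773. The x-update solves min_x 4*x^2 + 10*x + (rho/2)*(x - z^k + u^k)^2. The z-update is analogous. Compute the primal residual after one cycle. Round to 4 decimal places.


ADMM iteration with rho = 2.0, z^k = -0.2403, u^k = 0.4773
Step 1: x-update.
Minimize 4*x^2 + 10*x + (2.0/2)*(x + 0.2403 + 0.4773)^2
FOC: (2*4 + 2.0)*x = -10 + 2.0*(-0.2403 - 0.4773)
x^{k+1} = -1.1435
Step 2: z-update.
Minimize 5*z^2 - 11*z + (2.0/2)*(-1.1435 - z + 0.4773)^2
FOC: (2*5 + 2.0)*z = 11 + 2.0*(-1.1435 + 0.4773)
z^{k+1} = 0.8056
Step 3: u-update.
u^{k+1} = 0.4773 - 1.1435 - 0.8056 = -1.4719
Step 4: Primal residual = |-1.1435 - 0.8056| = 1.9492


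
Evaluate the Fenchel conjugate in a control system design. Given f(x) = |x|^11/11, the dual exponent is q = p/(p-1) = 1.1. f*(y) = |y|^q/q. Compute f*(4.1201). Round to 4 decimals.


The conjugate exponent q satisfies 1/p + 1/q = 1.
p = 11, so q = 11/(11 - 1) = 1.1
|y|^q = 4.1201^1.1 = 4.7468
f*(4.1201) = 4.7468 / 1.1 = 4.3152


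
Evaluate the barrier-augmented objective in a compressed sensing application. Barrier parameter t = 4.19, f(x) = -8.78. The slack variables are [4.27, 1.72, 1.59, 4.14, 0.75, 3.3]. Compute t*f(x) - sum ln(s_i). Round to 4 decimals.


Step 1: Compute log-barrier.
ln values: [1.4516, 0.5423, 0.4637, 1.4207, -0.2877, 1.1939]
phi = -(1.4516 + 0.5423 + 0.4637 + 1.4207 - 0.2877 + 1.1939) = -4.7846
Step 2: Compute augmented objective.
t*f(x) = 4.19*-8.78 = -36.7882
Total = -36.7882 - 4.7846 = -41.5728


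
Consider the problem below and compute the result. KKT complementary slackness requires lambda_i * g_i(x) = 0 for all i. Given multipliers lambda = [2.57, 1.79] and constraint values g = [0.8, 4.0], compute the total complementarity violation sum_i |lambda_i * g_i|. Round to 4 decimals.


KKT complementary slackness check:
lambda_1 * g_1 = 2.57 * 0.8 = 2.056
lambda_2 * g_2 = 1.79 * 4.0 = 7.16
Total violation = 2.056 + 7.16 = 9.216


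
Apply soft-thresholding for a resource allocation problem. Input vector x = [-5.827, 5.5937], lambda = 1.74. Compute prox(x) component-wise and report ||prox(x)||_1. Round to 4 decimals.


Soft-thresholding with lambda = 1.74:
prox(-5.827) = sign(-5.827)*max(|-5.827| - 1.74, 0) = -4.087
prox(5.5937) = sign(5.5937)*max(|5.5937| - 1.74, 0) = 3.8537
prox(x) = [-4.087, 3.8537]
||prox(x)||_1 = 4.087 + 3.8537 = 7.9407


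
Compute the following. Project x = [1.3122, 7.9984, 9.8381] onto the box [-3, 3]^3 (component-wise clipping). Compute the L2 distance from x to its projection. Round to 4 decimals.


Project each component onto [-3, 3].
clip(1.3122) = 1.3122, clip(7.9984) = 3.0, clip(9.8381) = 3.0
Projection = [1.3122, 3.0, 3.0]
Squared diffs: [0.0, 24.984, 46.7596]
Distance = sqrt(71.7436) = 8.4702


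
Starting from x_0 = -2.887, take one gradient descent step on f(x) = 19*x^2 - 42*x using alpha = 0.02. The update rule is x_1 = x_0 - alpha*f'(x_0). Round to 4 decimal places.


We compute the gradient at x_0 and apply the update.
f'(x) = 38*x - 42
f'(-2.887) = 38*-2.887 - 42 = -151.706
x_1 = -2.887 - 0.02*-151.706 = 0.1471


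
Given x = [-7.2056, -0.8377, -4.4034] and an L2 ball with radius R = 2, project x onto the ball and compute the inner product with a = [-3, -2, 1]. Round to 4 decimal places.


Step 1: Compute ||x|| (intermediates to 6 decimals).
||x|| = sqrt((-7.2056)^2 + (-0.8377)^2 + (-4.4034)^2) = 8.486009
Step 2: Project.
Since ||x|| > R, scale = R/||x|| = 2/8.486009 = 0.235682, proj(x) = scale * x
proj(x) = [-1.69823, -0.197431, -1.037802]
Step 3: Dot product.
a^T * proj(x) = -3*(-1.69823) - 2*(-0.197431) + 1*(-1.037802) = 4.4518


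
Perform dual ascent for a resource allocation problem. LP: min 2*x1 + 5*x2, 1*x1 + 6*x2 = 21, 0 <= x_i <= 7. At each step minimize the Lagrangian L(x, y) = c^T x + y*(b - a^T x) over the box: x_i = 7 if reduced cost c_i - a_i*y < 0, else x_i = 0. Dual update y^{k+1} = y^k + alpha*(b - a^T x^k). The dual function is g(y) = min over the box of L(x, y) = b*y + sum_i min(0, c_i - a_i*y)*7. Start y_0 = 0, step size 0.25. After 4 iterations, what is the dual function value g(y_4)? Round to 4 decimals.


Dual ascent for LP: min 2*x1 + 5*x2, 1*x1 + 6*x2 = 21, 0 <= x_i <= 7
Step 1: y^k = 0.0, reduced costs: (2.0, 5.0)
  x^k = (0.0, 0.0), subgradient = b - a^T x = 21.0
  y^{k+1} = 0.0 + 0.25*21.0 = 5.25
Step 2: y^k = 5.25, reduced costs: (-3.25, -26.5)
  x^k = (7.0, 7.0), subgradient = b - a^T x = -28.0
  y^{k+1} = 5.25 + 0.25*-28.0 = -1.75
Step 3: y^k = -1.75, reduced costs: (3.75, 15.5)
  x^k = (0.0, 0.0), subgradient = b - a^T x = 21.0
  y^{k+1} = -1.75 + 0.25*21.0 = 3.5
Step 4: y^k = 3.5, reduced costs: (-1.5, -16.0)
  x^k = (7.0, 7.0), subgradient = b - a^T x = -28.0
  y^{k+1} = 3.5 + 0.25*-28.0 = -3.5
Dual objective at y_4 = -3.5: reduced costs (5.5, 26.0), box minimizer x = (0.0, 0.0)
g(y_4) = b*y + (c1 - a1*y)*x1 + (c2 - a2*y)*x2 = 21*(-3.5) + 5.5*0.0 + 26.0*0.0 = -73.5 + 0.0 + 0.0 = -73.5


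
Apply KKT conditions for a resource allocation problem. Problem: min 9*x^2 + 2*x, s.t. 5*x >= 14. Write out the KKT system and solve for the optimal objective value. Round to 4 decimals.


Step 1: Try lambda = 0 (constraint inactive).
x_unc = -2/(2*9) = -0.1111
Check: 5*-0.1111 = -0.5555 < 14 -- violated!
Step 2: Constraint must be active: 5*x = 14
x* = 14/5 = 2.8
lambda = (2*9*2.8 + 2)/5 = 10.48
Step 3: Compute optimal value.
f(x*) = 9*2.8^2 + 2*2.8 = 76.16


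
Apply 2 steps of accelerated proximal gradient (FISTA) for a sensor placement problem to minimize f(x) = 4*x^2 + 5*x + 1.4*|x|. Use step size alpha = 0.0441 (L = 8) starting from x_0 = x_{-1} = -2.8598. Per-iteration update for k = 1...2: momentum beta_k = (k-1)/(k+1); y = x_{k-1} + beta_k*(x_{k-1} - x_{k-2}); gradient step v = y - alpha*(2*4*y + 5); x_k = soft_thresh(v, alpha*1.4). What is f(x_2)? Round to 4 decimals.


FISTA on f(x) = 4*x^2 + 5*x + 1.4*|x|
L = 8, alpha = 0.0441
Iteration 1: beta = 0.0, y = -2.8598 + 0.0*(-2.8598 + 2.8598) = -2.8598
  grad(y) = -17.8784, v = y - alpha*grad = -2.0714
  prox(v) = soft_thresh(-2.0714, 0.0617) = -2.0096
Iteration 2: beta = 0.3333, y = -2.0096 + 0.3333*(-2.0096 + 2.8598) = -1.7262
  grad(y) = -8.8098, v = y - alpha*grad = -1.3377
  prox(v) = soft_thresh(-1.3377, 0.0617) = -1.276
f(x_2) = 4*(-1.276)^2 + 5*(-1.276) + 1.4*|-1.276| = 1.9189


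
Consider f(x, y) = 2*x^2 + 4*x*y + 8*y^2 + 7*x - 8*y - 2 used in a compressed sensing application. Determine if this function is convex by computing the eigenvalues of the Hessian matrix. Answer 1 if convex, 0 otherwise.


The Hessian of f(x,y) = 2*x^2 + 4*x*y + 8*y^2 + 7*x - 8*y - 2 is:
H = [[4, 4], [4, 16]]
Trace = 4 + 16 = 20
Determinant = 4*16 - (4)^2 = 48
Discriminant = (20)^2 - 4*48 = 208.0
Eigenvalues: lambda_1 = 2.7889, lambda_2 = 17.2111
The function is convex.

1


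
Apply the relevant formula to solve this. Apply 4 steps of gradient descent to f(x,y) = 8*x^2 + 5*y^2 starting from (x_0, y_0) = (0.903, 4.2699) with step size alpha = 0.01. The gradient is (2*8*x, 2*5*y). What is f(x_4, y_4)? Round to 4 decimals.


Gradient descent on f(x,y) = 8*x^2 + 5*y^2.
Starting point: (0.903, 4.2699), alpha = 0.01
Step 1: grad_x = 2*8*0.903 = 14.448, grad_y = 2*5*4.2699 = 42.699
  x_1 = 0.903 - 0.01*14.448 = 0.7585
  y_1 = 4.2699 - 0.01*42.699 = 3.8429
Step 2: grad_x = 2*8*0.7585 = 12.1363, grad_y = 2*5*3.8429 = 38.4291
  x_2 = 0.7585 - 0.01*12.1363 = 0.6372
  y_2 = 3.8429 - 0.01*38.4291 = 3.4586
Step 3: grad_x = 2*8*0.6372 = 10.1945, grad_y = 2*5*3.4586 = 34.5862
  x_3 = 0.6372 - 0.01*10.1945 = 0.5352
  y_3 = 3.4586 - 0.01*34.5862 = 3.1128
Step 4: grad_x = 2*8*0.5352 = 8.5634, grad_y = 2*5*3.1128 = 31.1276
  x_4 = 0.5352 - 0.01*8.5634 = 0.4496
  y_4 = 3.1128 - 0.01*31.1276 = 2.8015
f(0.4496, 2.8015) = 8*0.4496^2 + 5*2.8015^2 = 40.8585


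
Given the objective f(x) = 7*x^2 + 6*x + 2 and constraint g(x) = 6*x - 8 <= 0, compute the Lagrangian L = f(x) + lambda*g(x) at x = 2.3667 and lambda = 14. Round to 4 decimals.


Step 1: Evaluate f(x).
f(2.3667) = 7*2.3667^2 + 6*2.3667 + 2 = 55.4091
Step 2: Evaluate g(x).
g(2.3667) = 6*2.3667 - 8 = 6.2002
Step 3: Compute Lagrangian.
L = 55.4091 + 14*6.2002 = 142.2119


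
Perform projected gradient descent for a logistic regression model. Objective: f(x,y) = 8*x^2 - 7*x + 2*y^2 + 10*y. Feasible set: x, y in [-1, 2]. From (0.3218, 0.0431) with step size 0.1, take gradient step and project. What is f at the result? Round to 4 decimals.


Step 1: Compute gradient at (0.3218, 0.0431).
grad_x = 2*8*0.3218 - 7 = -1.8512
grad_y = 2*2*0.0431 + 10 = 10.1724
Step 2: Gradient step.
x_raw = 0.3218 - 0.1*-1.8512 = 0.5069
y_raw = 0.0431 - 0.1*10.1724 = -0.9741
Step 3: Project onto [-1, 2].
x_proj = clip(0.5069) = 0.5069
y_proj = clip(-0.9741) = -0.9741
Step 4: Evaluate f.
f(0.5069, -0.9741) = -9.3362


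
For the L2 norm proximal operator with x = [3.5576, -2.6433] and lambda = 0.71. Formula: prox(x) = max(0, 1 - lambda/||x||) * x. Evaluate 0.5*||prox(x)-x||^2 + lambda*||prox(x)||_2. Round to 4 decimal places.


Step 1: Compute ||x||.
||x|| = 4.4321
Step 2: Compute scaling factor.
scale = max(0, 1 - 0.71/4.4321) = 0.8398
Step 3: prox(x) = [2.9877, -2.2199]
||prox(x)|| = 3.7221
Step 4: Proximal objective.
0.5*||prox-x||^2 = 0.2521
lambda*||prox|| = 2.6427
Total = 2.8947


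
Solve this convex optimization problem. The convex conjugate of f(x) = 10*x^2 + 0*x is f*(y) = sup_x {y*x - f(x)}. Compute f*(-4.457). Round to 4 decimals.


f*(y) = sup_x {y*x - a*x^2 - b*x} = sup_x {(y-b)*x - a*x^2}
FOC: (y - b) - 2a*x = 0 => x* = (y - b)/(2a)
x* = (-4.457 - 0)/(2*10) = -0.2229
f*(-4.457) = (y-b)^2/(4a) = (-4.457 - 0)^2/(4*10)
= 19.8648/40 = 0.4966


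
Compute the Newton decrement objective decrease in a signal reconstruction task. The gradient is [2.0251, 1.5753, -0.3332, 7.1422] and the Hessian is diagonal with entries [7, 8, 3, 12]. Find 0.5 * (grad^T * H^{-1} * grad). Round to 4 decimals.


Step 1: H is diagonal, so H^(-1) * g = [0.2893, 0.1969, -0.1111, 0.5952].
Step 2: g^T H^(-1) g = sum_i g_i^2 / H_ii
  = (2.0251)^2/7 + (1.5753)^2/8 + (-0.3332)^2/3 + (7.1422)^2/12
  = 0.5859 + 0.3102 + 0.037 + 4.2509 = 5.184
Step 3: Objective decrease = 0.5 * g^T H^(-1) g = 2.592


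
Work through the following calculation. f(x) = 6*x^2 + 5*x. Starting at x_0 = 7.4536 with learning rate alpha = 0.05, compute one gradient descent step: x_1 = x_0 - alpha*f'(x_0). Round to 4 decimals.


We compute the gradient at x_0 and apply the update.
f'(x) = 12*x + 5
f'(7.4536) = 12*7.4536 + 5 = 94.4432
x_1 = 7.4536 - 0.05*94.4432 = 2.7314


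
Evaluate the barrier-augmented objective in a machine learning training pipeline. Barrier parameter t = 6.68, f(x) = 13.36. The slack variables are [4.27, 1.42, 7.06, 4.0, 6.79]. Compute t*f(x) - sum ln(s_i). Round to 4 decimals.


Step 1: Compute log-barrier.
ln values: [1.4516, 0.3507, 1.9544, 1.3863, 1.9155]
phi = -(1.4516 + 0.3507 + 1.9544 + 1.3863 + 1.9155) = -7.0585
Step 2: Compute augmented objective.
t*f(x) = 6.68*13.36 = 89.2448
Total = 89.2448 - 7.0585 = 82.1863


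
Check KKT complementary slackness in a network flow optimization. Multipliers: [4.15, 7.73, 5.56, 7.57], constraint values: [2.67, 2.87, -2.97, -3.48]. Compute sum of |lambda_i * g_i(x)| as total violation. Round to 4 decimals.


KKT complementary slackness check:
lambda_1 * g_1 = 4.15 * 2.67 = 11.0805
lambda_2 * g_2 = 7.73 * 2.87 = 22.1851
lambda_3 * g_3 = 5.56 * -2.97 = -16.5132
lambda_4 * g_4 = 7.57 * -3.48 = -26.3436
Total violation = 11.0805 + 22.1851 + 16.5132 + 26.3436 = 76.1224


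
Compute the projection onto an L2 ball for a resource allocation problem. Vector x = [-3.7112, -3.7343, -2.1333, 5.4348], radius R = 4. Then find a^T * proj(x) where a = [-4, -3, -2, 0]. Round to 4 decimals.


Step 1: Compute ||x|| (intermediates to 6 decimals).
||x|| = sqrt((-3.7112)^2 + (-3.7343)^2 + (-2.1333)^2 + 5.4348^2) = 7.861681
Step 2: Project.
Since ||x|| > R, scale = R/||x|| = 4/7.861681 = 0.508797, proj(x) = scale * x
proj(x) = [-1.888247, -1.900001, -1.085417, 2.76521]
Step 3: Dot product.
a^T * proj(x) = -4*(-1.888247) - 3*(-1.900001) - 2*(-1.085417) + 0*2.76521 = 15.4238


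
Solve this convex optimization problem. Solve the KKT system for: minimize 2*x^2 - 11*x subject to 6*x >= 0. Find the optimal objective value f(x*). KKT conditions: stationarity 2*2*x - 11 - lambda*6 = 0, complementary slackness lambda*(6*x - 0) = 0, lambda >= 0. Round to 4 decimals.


Step 1: Try lambda = 0 (constraint inactive).
Stationarity: 2*2*x - 11 = 0
x* = 11/(2*2) = 2.75
Check constraint: 6*2.75 = 16.5 >= 0 -- satisfied.
Step 2: Compute optimal value.
f(x*) = 2*2.75^2 - 11*2.75 = -15.125


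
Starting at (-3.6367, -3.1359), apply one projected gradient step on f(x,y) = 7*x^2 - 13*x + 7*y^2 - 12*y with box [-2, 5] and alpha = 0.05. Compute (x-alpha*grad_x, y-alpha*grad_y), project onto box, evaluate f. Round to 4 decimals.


Step 1: Compute gradient at (-3.6367, -3.1359).
grad_x = 2*7*-3.6367 - 13 = -63.9138
grad_y = 2*7*-3.1359 - 12 = -55.9026
Step 2: Gradient step.
x_raw = -3.6367 - 0.05*-63.9138 = -0.441
y_raw = -3.1359 - 0.05*-55.9026 = -0.3408
Step 3: Project onto [-2, 5].
x_proj = clip(-0.441) = -0.441
y_proj = clip(-0.3408) = -0.3408
Step 4: Evaluate f.
f(-0.441, -0.3408) = 11.9967


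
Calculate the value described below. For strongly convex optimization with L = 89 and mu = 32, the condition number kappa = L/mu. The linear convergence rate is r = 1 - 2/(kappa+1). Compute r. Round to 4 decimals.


Step 1: Compute the condition number.
kappa = L/mu = 89/32 = 2.7813
Step 2: Compute the convergence rate.
r = 1 - 2/(kappa + 1) = 1 - 2*mu/(L + mu) = (L - mu)/(L + mu) = 57/121 = 0.4711


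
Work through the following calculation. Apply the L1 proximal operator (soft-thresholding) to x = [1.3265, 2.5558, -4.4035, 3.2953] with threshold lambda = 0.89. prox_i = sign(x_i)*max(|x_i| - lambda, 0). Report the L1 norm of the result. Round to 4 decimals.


Soft-thresholding with lambda = 0.89:
prox(1.3265) = sign(1.3265)*max(|1.3265| - 0.89, 0) = 0.4365
prox(2.5558) = sign(2.5558)*max(|2.5558| - 0.89, 0) = 1.6658
prox(-4.4035) = sign(-4.4035)*max(|-4.4035| - 0.89, 0) = -3.5135
prox(3.2953) = sign(3.2953)*max(|3.2953| - 0.89, 0) = 2.4053
prox(x) = [0.4365, 1.6658, -3.5135, 2.4053]
||prox(x)||_1 = 0.4365 + 1.6658 + 3.5135 + 2.4053 = 8.0211


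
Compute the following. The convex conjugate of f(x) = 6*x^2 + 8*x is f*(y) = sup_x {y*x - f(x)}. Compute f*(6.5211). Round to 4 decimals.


f*(y) = sup_x {y*x - a*x^2 - b*x} = sup_x {(y-b)*x - a*x^2}
FOC: (y - b) - 2a*x = 0 => x* = (y - b)/(2a)
x* = (6.5211 - 8)/(2*6) = -0.1232
f*(6.5211) = (y-b)^2/(4a) = (6.5211 - 8)^2/(4*6)
= 2.1871/24 = 0.0911


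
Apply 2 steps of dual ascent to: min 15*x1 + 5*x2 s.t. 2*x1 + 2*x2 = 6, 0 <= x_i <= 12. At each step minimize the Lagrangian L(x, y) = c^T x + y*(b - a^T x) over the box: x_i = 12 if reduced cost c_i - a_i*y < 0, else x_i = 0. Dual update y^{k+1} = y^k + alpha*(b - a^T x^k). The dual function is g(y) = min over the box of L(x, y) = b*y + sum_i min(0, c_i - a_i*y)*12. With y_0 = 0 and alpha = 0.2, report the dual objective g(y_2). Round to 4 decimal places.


Dual ascent for LP: min 15*x1 + 5*x2, 2*x1 + 2*x2 = 6, 0 <= x_i <= 12
Step 1: y^k = 0.0, reduced costs: (15.0, 5.0)
  x^k = (0.0, 0.0), subgradient = b - a^T x = 6.0
  y^{k+1} = 0.0 + 0.2*6.0 = 1.2
Step 2: y^k = 1.2, reduced costs: (12.6, 2.6)
  x^k = (0.0, 0.0), subgradient = b - a^T x = 6.0
  y^{k+1} = 1.2 + 0.2*6.0 = 2.4
Dual objective at y_2 = 2.4: reduced costs (10.2, 0.2), box minimizer x = (0.0, 0.0)
g(y_2) = b*y + (c1 - a1*y)*x1 + (c2 - a2*y)*x2 = 6*2.4 + 10.2*0.0 + 0.2*0.0 = 14.4 + 0.0 + 0.0 = 14.4


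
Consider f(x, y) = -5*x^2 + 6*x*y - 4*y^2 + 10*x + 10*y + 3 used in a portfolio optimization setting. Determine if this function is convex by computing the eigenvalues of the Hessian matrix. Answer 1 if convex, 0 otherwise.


The Hessian of f(x,y) = -5*x^2 + 6*x*y - 4*y^2 + 10*x + 10*y + 3 is:
H = [[-10, 6], [6, -8]]
Trace = -10 - 8 = -18
Determinant = -10*-8 - (6)^2 = 44
Discriminant = (-18)^2 - 4*44 = 148.0
Eigenvalues: lambda_1 = -15.0828, lambda_2 = -2.9172
The function is not convex.

0


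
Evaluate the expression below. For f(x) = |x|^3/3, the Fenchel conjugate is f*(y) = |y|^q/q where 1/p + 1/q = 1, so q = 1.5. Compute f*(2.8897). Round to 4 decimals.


The conjugate exponent q satisfies 1/p + 1/q = 1.
p = 3, so q = 3/(3 - 1) = 1.5
|y|^q = 2.8897^1.5 = 4.9122
f*(2.8897) = 4.9122 / 1.5 = 3.2748


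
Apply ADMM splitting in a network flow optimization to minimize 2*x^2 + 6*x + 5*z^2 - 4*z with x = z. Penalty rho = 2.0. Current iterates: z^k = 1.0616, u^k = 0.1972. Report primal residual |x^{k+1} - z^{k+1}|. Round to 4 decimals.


ADMM iteration with rho = 2.0, z^k = 1.0616, u^k = 0.1972
Step 1: x-update.
Minimize 2*x^2 + 6*x + (2.0/2)*(x - 1.0616 + 0.1972)^2
FOC: (2*2 + 2.0)*x = -6 + 2.0*(1.0616 - 0.1972)
x^{k+1} = -0.7119
Step 2: z-update.
Minimize 5*z^2 - 4*z + (2.0/2)*(-0.7119 - z + 0.1972)^2
FOC: (2*5 + 2.0)*z = 4 + 2.0*(-0.7119 + 0.1972)
z^{k+1} = 0.2476
Step 3: u-update.
u^{k+1} = 0.1972 - 0.7119 - 0.2476 = -0.7622
Step 4: Primal residual = |-0.7119 - 0.2476| = 0.9594


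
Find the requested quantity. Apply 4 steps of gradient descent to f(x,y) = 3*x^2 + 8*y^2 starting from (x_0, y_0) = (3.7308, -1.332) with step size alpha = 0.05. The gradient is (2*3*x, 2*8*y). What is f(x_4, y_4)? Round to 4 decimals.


Gradient descent on f(x,y) = 3*x^2 + 8*y^2.
Starting point: (3.7308, -1.332), alpha = 0.05
Step 1: grad_x = 2*3*3.7308 = 22.3848, grad_y = 2*8*-1.332 = -21.312
  x_1 = 3.7308 - 0.05*22.3848 = 2.6116
  y_1 = -1.332 - 0.05*-21.312 = -0.2664
Step 2: grad_x = 2*3*2.6116 = 15.6694, grad_y = 2*8*-0.2664 = -4.2624
  x_2 = 2.6116 - 0.05*15.6694 = 1.8281
  y_2 = -0.2664 - 0.05*-4.2624 = -0.0533
Step 3: grad_x = 2*3*1.8281 = 10.9686, grad_y = 2*8*-0.0533 = -0.8525
  x_3 = 1.8281 - 0.05*10.9686 = 1.2797
  y_3 = -0.0533 - 0.05*-0.8525 = -0.0107
Step 4: grad_x = 2*3*1.2797 = 7.678, grad_y = 2*8*-0.0107 = -0.1705
  x_4 = 1.2797 - 0.05*7.678 = 0.8958
  y_4 = -0.0107 - 0.05*-0.1705 = -0.0021
f(0.8958, -0.0021) = 3*0.8958^2 + 8*(-0.0021)^2 = 2.4072


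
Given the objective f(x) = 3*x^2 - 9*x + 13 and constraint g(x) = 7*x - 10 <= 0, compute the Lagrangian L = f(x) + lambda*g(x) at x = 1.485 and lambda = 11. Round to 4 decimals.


Step 1: Evaluate f(x).
f(1.485) = 3*1.485^2 - 9*1.485 + 13 = 6.2507
Step 2: Evaluate g(x).
g(1.485) = 7*1.485 - 10 = 0.395
Step 3: Compute Lagrangian.
L = 6.2507 + 11*0.395 = 10.5957


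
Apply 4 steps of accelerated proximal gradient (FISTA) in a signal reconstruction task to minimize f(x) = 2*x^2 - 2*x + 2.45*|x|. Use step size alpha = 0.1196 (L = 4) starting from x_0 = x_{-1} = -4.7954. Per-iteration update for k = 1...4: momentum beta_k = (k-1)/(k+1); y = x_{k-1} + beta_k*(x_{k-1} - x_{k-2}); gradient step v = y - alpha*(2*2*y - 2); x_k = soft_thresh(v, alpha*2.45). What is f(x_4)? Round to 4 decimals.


FISTA on f(x) = 2*x^2 - 2*x + 2.45*|x|
L = 4, alpha = 0.1196
Iteration 1: beta = 0.0, y = -4.7954 + 0.0*(-4.7954 + 4.7954) = -4.7954
  grad(y) = -21.1816, v = y - alpha*grad = -2.2621
  prox(v) = soft_thresh(-2.2621, 0.293) = -1.9691
Iteration 2: beta = 0.3333, y = -1.9691 + 0.3333*(-1.9691 + 4.7954) = -1.0269
  grad(y) = -6.1078, v = y - alpha*grad = -0.2965
  prox(v) = soft_thresh(-0.2965, 0.293) = -0.0034
Iteration 3: beta = 0.5, y = -0.0034 + 0.5*(-0.0034 + 1.9691) = 0.9794
  grad(y) = 1.9175, v = y - alpha*grad = 0.75
  prox(v) = soft_thresh(0.75, 0.293) = 0.457
Iteration 4: beta = 0.6, y = 0.457 + 0.6*(0.457 + 0.0034) = 0.7333
  grad(y) = 0.9332, v = y - alpha*grad = 0.6217
  prox(v) = soft_thresh(0.6217, 0.293) = 0.3287
f(x_4) = 2*0.3287^2 - 2*0.3287 + 2.45*|0.3287| = 0.3639


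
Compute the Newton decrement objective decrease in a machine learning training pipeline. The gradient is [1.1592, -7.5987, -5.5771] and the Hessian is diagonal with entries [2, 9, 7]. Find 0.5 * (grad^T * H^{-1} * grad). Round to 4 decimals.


Step 1: H is diagonal, so H^(-1) * g = [0.5796, -0.8443, -0.7967].
Step 2: g^T H^(-1) g = sum_i g_i^2 / H_ii
  = (1.1592)^2/2 + (-7.5987)^2/9 + (-5.5771)^2/7
  = 0.6719 + 6.4156 + 4.4434 = 11.5309
Step 3: Objective decrease = 0.5 * g^T H^(-1) g = 5.7654


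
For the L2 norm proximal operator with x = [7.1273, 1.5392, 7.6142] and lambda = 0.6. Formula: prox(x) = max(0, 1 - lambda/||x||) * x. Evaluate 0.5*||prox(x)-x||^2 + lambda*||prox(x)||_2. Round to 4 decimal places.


Step 1: Compute ||x||.
||x|| = 10.5425
Step 2: Compute scaling factor.
scale = max(0, 1 - 0.6/10.5425) = 0.9431
Step 3: prox(x) = [6.7217, 1.4516, 7.1809]
||prox(x)|| = 9.9425
Step 4: Proximal objective.
0.5*||prox-x||^2 = 0.18
lambda*||prox|| = 5.9655
Total = 6.1455


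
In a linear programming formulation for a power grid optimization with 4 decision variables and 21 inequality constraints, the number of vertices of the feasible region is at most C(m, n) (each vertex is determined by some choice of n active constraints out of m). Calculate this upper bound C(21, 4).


Each vertex corresponds to some choice of n active constraints out of m, so the number of vertices is at most C(m, n) = m! / (n!(m-n)!).
m = 21, n = 4
Numerator: 21 * 20 * 19 * 18
Denominator: 4! = 24
C(21, 4) = 5985


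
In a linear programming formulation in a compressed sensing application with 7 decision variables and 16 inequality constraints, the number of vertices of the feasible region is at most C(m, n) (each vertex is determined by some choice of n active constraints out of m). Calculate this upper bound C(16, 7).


Each vertex corresponds to some choice of n active constraints out of m, so the number of vertices is at most C(m, n) = m! / (n!(m-n)!).
m = 16, n = 7
Numerator: 16 * 15 * 14 * 13 * 12 * 11 * 10
Denominator: 7! = 5040
C(16, 7) = 11440


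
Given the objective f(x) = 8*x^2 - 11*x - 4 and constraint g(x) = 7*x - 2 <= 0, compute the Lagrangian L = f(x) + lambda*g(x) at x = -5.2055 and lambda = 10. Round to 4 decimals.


Step 1: Evaluate f(x).
f(-5.2055) = 8*(-5.2055)^2 - 11*(-5.2055) - 4 = 270.0383
Step 2: Evaluate g(x).
g(-5.2055) = 7*-5.2055 - 2 = -38.4385
Step 3: Compute Lagrangian.
L = 270.0383 + 10*-38.4385 = -114.3467


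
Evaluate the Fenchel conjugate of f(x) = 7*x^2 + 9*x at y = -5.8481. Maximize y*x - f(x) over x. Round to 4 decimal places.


f*(y) = sup_x {y*x - a*x^2 - b*x} = sup_x {(y-b)*x - a*x^2}
FOC: (y - b) - 2a*x = 0 => x* = (y - b)/(2a)
x* = (-5.8481 - 9)/(2*7) = -1.0606
f*(-5.8481) = (y-b)^2/(4a) = (-5.8481 - 9)^2/(4*7)
= 220.4661/28 = 7.8738


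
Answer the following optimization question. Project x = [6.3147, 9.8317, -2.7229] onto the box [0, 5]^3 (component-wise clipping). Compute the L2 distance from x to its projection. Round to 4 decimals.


Project each component onto [0, 5].
clip(6.3147) = 5.0, clip(9.8317) = 5.0, clip(-2.7229) = 0.0
Projection = [5.0, 5.0, 0.0]
Squared diffs: [1.7284, 23.3453, 7.4142]
Distance = sqrt(32.4879) = 5.6998


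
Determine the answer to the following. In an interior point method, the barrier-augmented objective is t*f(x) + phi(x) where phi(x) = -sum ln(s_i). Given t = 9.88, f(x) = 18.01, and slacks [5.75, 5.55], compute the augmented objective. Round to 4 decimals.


Step 1: Compute log-barrier.
ln values: [1.7492, 1.7138]
phi = -(1.7492 + 1.7138) = -3.463
Step 2: Compute augmented objective.
t*f(x) = 9.88*18.01 = 177.9388
Total = 177.9388 - 3.463 = 174.4758


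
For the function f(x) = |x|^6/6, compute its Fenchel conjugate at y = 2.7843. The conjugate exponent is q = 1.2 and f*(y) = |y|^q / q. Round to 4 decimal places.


The conjugate exponent q satisfies 1/p + 1/q = 1.
p = 6, so q = 6/(6 - 1) = 1.2
|y|^q = 2.7843^1.2 = 3.4171
f*(2.7843) = 3.4171 / 1.2 = 2.8476


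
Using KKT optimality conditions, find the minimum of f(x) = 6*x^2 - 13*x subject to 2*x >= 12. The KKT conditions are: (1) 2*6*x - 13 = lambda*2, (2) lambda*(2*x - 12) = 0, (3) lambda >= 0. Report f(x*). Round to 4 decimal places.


Step 1: Try lambda = 0 (constraint inactive).
x_unc = 13/(2*6) = 1.0833
Check: 2*1.0833 = 2.1666 < 12 -- violated!
Step 2: Constraint must be active: 2*x = 12
x* = 12/2 = 6.0
lambda = (2*6*6.0 - 13)/2 = 29.5
Step 3: Compute optimal value.
f(x*) = 6*6.0^2 - 13*6.0 = 138.0


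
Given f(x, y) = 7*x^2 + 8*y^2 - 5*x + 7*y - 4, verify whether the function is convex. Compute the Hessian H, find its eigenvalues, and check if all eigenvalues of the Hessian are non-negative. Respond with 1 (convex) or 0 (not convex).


The Hessian of f(x,y) = 7*x^2 + 8*y^2 - 5*x + 7*y - 4 is:
H = [[14, 0], [0, 16]]
Trace = 14 + 16 = 30
Determinant = 14*16 - (0)^2 = 224
Discriminant = (30)^2 - 4*224 = 4.0
Eigenvalues: lambda_1 = 14.0, lambda_2 = 16.0
The function is convex.

1


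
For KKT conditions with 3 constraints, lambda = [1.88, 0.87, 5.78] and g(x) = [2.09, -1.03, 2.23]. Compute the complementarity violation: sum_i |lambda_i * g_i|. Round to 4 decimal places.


KKT complementary slackness check:
lambda_1 * g_1 = 1.88 * 2.09 = 3.9292
lambda_2 * g_2 = 0.87 * -1.03 = -0.8961
lambda_3 * g_3 = 5.78 * 2.23 = 12.8894
Total violation = 3.9292 + 0.8961 + 12.8894 = 17.7147


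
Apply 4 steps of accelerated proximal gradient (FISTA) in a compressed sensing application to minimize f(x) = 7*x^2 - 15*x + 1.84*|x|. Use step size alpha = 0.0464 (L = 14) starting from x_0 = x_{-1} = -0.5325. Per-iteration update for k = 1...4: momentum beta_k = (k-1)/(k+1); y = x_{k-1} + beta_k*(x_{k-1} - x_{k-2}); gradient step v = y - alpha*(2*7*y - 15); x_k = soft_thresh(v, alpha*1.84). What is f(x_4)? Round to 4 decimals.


FISTA on f(x) = 7*x^2 - 15*x + 1.84*|x|
L = 14, alpha = 0.0464
Iteration 1: beta = 0.0, y = -0.5325 + 0.0*(-0.5325 + 0.5325) = -0.5325
  grad(y) = -22.455, v = y - alpha*grad = 0.5094
  prox(v) = soft_thresh(0.5094, 0.0854) = 0.424
Iteration 2: beta = 0.3333, y = 0.424 + 0.3333*(0.424 + 0.5325) = 0.7429
  grad(y) = -4.5997, v = y - alpha*grad = 0.9563
  prox(v) = soft_thresh(0.9563, 0.0854) = 0.8709
Iteration 3: beta = 0.5, y = 0.8709 + 0.5*(0.8709 - 0.424) = 1.0944
  grad(y) = 0.3213, v = y - alpha*grad = 1.0795
  prox(v) = soft_thresh(1.0795, 0.0854) = 0.9941
Iteration 4: beta = 0.6, y = 0.9941 + 0.6*(0.9941 - 0.8709) = 1.068
  grad(y) = -0.0481, v = y - alpha*grad = 1.0702
  prox(v) = soft_thresh(1.0702, 0.0854) = 0.9848
f(x_4) = 7*0.9848^2 - 15*0.9848 + 1.84*|0.9848| = -6.1711


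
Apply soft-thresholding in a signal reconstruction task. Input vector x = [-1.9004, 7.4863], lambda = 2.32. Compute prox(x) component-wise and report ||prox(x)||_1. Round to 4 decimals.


Soft-thresholding with lambda = 2.32:
prox(-1.9004) = sign(-1.9004)*max(|-1.9004| - 2.32, 0) = 0.0
prox(7.4863) = sign(7.4863)*max(|7.4863| - 2.32, 0) = 5.1663
prox(x) = [0.0, 5.1663]
||prox(x)||_1 = 0.0 + 5.1663 = 5.1663


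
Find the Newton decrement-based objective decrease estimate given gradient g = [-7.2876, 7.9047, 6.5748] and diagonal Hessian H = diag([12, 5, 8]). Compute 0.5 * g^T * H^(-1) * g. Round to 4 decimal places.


Step 1: H is diagonal, so H^(-1) * g = [-0.6073, 1.5809, 0.8219].
Step 2: g^T H^(-1) g = sum_i g_i^2 / H_ii
  = (-7.2876)^2/12 + (7.9047)^2/5 + (6.5748)^2/8
  = 4.4258 + 12.4969 + 5.4035 = 22.3261
Step 3: Objective decrease = 0.5 * g^T H^(-1) g = 11.1631


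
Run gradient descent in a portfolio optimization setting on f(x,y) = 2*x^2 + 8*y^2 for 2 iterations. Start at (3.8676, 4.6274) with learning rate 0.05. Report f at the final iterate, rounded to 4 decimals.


Gradient descent on f(x,y) = 2*x^2 + 8*y^2.
Starting point: (3.8676, 4.6274), alpha = 0.05
Step 1: grad_x = 2*2*3.8676 = 15.4704, grad_y = 2*8*4.6274 = 74.0384
  x_1 = 3.8676 - 0.05*15.4704 = 3.0941
  y_1 = 4.6274 - 0.05*74.0384 = 0.9255
Step 2: grad_x = 2*2*3.0941 = 12.3763, grad_y = 2*8*0.9255 = 14.8077
  x_2 = 3.0941 - 0.05*12.3763 = 2.4753
  y_2 = 0.9255 - 0.05*14.8077 = 0.1851
f(2.4753, 0.1851) = 2*2.4753^2 + 8*0.1851^2 = 12.5279


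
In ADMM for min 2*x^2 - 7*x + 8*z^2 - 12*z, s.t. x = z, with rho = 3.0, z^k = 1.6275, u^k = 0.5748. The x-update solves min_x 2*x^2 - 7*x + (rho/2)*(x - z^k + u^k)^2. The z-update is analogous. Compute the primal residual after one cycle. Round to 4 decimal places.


ADMM iteration with rho = 3.0, z^k = 1.6275, u^k = 0.5748
Step 1: x-update.
Minimize 2*x^2 - 7*x + (3.0/2)*(x - 1.6275 + 0.5748)^2
FOC: (2*2 + 3.0)*x = 7 + 3.0*(1.6275 - 0.5748)
x^{k+1} = 1.4512
Step 2: z-update.
Minimize 8*z^2 - 12*z + (3.0/2)*(1.4512 - z + 0.5748)^2
FOC: (2*8 + 3.0)*z = 12 + 3.0*(1.4512 + 0.5748)
z^{k+1} = 0.9515
Step 3: u-update.
u^{k+1} = 0.5748 + 1.4512 - 0.9515 = 1.0745
Step 4: Primal residual = |1.4512 - 0.9515| = 0.4997


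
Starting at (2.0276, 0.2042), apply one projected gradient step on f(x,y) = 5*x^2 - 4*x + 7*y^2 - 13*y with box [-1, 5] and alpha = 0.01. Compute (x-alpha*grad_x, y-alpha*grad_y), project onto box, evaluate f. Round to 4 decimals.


Step 1: Compute gradient at (2.0276, 0.2042).
grad_x = 2*5*2.0276 - 4 = 16.276
grad_y = 2*7*0.2042 - 13 = -10.1412
Step 2: Gradient step.
x_raw = 2.0276 - 0.01*16.276 = 1.8648
y_raw = 0.2042 - 0.01*-10.1412 = 0.3056
Step 3: Project onto [-1, 5].
x_proj = clip(1.8648) = 1.8648
y_proj = clip(0.3056) = 0.3056
Step 4: Evaluate f.
f(1.8648, 0.3056) = 6.6096
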